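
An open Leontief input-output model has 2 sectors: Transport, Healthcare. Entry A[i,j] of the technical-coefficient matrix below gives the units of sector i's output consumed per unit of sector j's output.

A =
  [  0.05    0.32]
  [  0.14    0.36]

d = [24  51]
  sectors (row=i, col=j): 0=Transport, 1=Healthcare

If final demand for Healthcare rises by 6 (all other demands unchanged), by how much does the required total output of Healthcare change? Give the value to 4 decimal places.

Form M = I − A:
  [  0.95   -0.32]
  [ -0.14    0.64]
Leontief inverse L = M⁻¹:
  [  1.1364    0.5682]
  [  0.2486    1.6868]
Total output x = L · d:
  x_0 = 1.1364·24 + 0.5682·51 = 56.2500
  x_1 = 0.2486·24 + 1.6868·51 = 91.9922
Δx_1 = L[1,1] · Δd_1 = 1.6868 · 6 = 10.1207

10.1207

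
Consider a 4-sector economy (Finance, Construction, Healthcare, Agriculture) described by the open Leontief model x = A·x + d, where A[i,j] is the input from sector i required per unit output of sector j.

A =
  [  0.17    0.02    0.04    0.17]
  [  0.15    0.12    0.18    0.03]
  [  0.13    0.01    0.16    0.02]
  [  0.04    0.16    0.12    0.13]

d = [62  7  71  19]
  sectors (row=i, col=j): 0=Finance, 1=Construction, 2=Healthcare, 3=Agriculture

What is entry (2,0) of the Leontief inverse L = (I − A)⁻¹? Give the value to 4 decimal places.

L[2,0] = 0.1993

Form M = I − A:
  [  0.83   -0.02   -0.04   -0.17]
  [ -0.15    0.88   -0.18   -0.03]
  [ -0.13   -0.01    0.84   -0.02]
  [ -0.04   -0.16   -0.12    0.87]
Leontief inverse L = M⁻¹:
  [  1.2477    0.0749    0.1110    0.2489]
  [  0.2580    1.1630    0.2753    0.0968]
  [  0.1993    0.0307    1.2163    0.0680]
  [  0.1323    0.2216    0.2235    1.1881]
Total output x = L · d:
  x_0 = 1.2477·62 + 0.0749·7 + 0.1110·71 + 0.2489·19 = 90.4968
  x_1 = 0.2580·62 + 1.1630·7 + 0.2753·71 + 0.0968·19 = 45.5224
  x_2 = 0.1993·62 + 0.0307·7 + 1.2163·71 + 0.0680·19 = 100.2187
  x_3 = 0.1323·62 + 0.2216·7 + 0.2235·71 + 1.1881·19 = 48.1951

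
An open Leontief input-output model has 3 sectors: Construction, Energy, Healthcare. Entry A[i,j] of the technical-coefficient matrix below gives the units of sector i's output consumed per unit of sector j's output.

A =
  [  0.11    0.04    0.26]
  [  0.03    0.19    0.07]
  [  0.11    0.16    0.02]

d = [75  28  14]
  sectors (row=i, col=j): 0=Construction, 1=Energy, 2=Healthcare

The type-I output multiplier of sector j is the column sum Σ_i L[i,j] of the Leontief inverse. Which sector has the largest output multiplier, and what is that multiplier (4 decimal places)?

Form M = I − A:
  [  0.89   -0.04   -0.26]
  [ -0.03    0.81   -0.07]
  [ -0.11   -0.16    0.98]
Leontief inverse L = M⁻¹:
  [  1.1670    0.1205    0.3182]
  [  0.0553    1.2579    0.1045]
  [  0.1400    0.2189    1.0732]
Total output x = L · d:
  x_0 = 1.1670·75 + 0.1205·28 + 0.3182·14 = 95.3526
  x_1 = 0.0553·75 + 1.2579·28 + 0.1045·14 = 40.8351
  x_2 = 0.1400·75 + 0.2189·28 + 1.0732·14 = 31.6555
Output multipliers (column sums of L):
  Construction: 1.3623
  Energy: 1.5973
  Healthcare: 1.4959

Energy (1.5973)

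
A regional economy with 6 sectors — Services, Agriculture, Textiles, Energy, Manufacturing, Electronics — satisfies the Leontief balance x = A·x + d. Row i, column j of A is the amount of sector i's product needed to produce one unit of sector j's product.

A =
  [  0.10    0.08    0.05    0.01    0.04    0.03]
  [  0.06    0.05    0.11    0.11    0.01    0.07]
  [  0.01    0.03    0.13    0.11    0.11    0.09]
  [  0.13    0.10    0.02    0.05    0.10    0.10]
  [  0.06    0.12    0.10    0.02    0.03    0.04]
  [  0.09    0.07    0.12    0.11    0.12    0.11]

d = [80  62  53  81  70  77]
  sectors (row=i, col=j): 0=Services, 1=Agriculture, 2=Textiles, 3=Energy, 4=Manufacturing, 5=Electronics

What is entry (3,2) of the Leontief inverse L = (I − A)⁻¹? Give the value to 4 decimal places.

Form M = I − A:
  [  0.90   -0.08   -0.05   -0.01   -0.04   -0.03]
  [ -0.06    0.95   -0.11   -0.11   -0.01   -0.07]
  [ -0.01   -0.03    0.87   -0.11   -0.11   -0.09]
  [ -0.13   -0.10   -0.02    0.95   -0.10   -0.10]
  [ -0.06   -0.12   -0.10   -0.02    0.97   -0.04]
  [ -0.09   -0.07   -0.12   -0.11   -0.12    0.89]
Leontief inverse L = M⁻¹:
  [  1.1382    0.1178    0.0988    0.0462    0.0723    0.0661]
  [  0.1172    1.1039    0.1761    0.1660    0.0694    0.1304]
  [  0.0732    0.0974    1.2127    0.1748    0.1794    0.1605]
  [  0.1987    0.1679    0.0982    1.1075    0.1552    0.1612]
  [  0.1037    0.1637    0.1641    0.0720    1.0740    0.0893]
  [  0.1727    0.1547    0.2216    0.1879    0.2009    1.1941]
Total output x = L · d:
  x_0 = 1.1382·80 + 0.1178·62 + 0.0988·53 + 0.0462·81 + 0.0723·70 + 0.0661·77 = 117.4882
  x_1 = 0.1172·80 + 1.1039·62 + 0.1761·53 + 0.1660·81 + 0.0694·70 + 0.1304·77 = 115.4925
  x_2 = 0.0732·80 + 0.0974·62 + 1.2127·53 + 0.1748·81 + 0.1794·70 + 0.1605·77 = 115.2438
  x_3 = 0.1987·80 + 0.1679·62 + 0.0982·53 + 1.1075·81 + 0.1552·70 + 0.1612·77 = 144.4940
  x_4 = 0.1037·80 + 0.1637·62 + 0.1641·53 + 0.0720·81 + 1.0740·70 + 0.0893·77 = 115.0291
  x_5 = 0.1727·80 + 0.1547·62 + 0.2216·53 + 0.1879·81 + 0.2009·70 + 1.1941·77 = 156.3882

L[3,2] = 0.0982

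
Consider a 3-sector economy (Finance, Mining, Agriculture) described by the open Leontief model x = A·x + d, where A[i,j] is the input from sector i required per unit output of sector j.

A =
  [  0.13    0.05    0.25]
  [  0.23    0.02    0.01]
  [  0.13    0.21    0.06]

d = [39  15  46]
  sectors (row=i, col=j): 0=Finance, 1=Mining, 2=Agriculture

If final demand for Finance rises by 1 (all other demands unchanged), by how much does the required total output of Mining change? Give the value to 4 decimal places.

0.2920

Form M = I − A:
  [  0.87   -0.05   -0.25]
  [ -0.23    0.98   -0.01]
  [ -0.13   -0.21    0.94]
Leontief inverse L = M⁻¹:
  [  1.2340    0.1336    0.3296]
  [  0.2920    1.0544    0.0889]
  [  0.2359    0.2540    1.1293]
Total output x = L · d:
  x_0 = 1.2340·39 + 0.1336·15 + 0.3296·46 = 65.2917
  x_1 = 0.2920·39 + 1.0544·15 + 0.0889·46 = 31.2925
  x_2 = 0.2359·39 + 0.2540·15 + 1.1293·46 = 64.9568
Δx_1 = L[1,0] · Δd_0 = 0.2920 · 1 = 0.2920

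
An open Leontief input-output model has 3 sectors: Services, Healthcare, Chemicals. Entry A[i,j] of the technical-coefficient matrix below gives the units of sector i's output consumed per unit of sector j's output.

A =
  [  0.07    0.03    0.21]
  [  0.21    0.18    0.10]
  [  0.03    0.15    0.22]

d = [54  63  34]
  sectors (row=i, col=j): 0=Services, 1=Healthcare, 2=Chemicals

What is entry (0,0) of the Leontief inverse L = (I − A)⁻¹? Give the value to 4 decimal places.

L[0,0] = 1.1073

Form M = I − A:
  [  0.93   -0.03   -0.21]
  [ -0.21    0.82   -0.10]
  [ -0.03   -0.15    0.78]
Leontief inverse L = M⁻¹:
  [  1.1073    0.0973    0.3106]
  [  0.2957    1.2748    0.2430]
  [  0.0995    0.2489    1.3407]
Total output x = L · d:
  x_0 = 1.1073·54 + 0.0973·63 + 0.3106·34 = 76.4837
  x_1 = 0.2957·54 + 1.2748·63 + 0.2430·34 = 104.5429
  x_2 = 0.0995·54 + 0.2489·63 + 1.3407·34 = 66.6358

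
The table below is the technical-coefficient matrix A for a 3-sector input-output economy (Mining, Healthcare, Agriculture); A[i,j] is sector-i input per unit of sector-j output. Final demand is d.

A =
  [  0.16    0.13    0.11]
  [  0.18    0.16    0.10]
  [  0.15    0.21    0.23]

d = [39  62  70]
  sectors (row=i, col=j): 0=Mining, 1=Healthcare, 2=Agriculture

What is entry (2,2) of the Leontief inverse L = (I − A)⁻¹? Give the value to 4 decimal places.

L[2,2] = 1.3989

Form M = I − A:
  [  0.84   -0.13   -0.11]
  [ -0.18    0.84   -0.10]
  [ -0.15   -0.21    0.77]
Leontief inverse L = M⁻¹:
  [  1.2832    0.2526    0.2161]
  [  0.3150    1.2924    0.2128]
  [  0.3359    0.4017    1.3989]
Total output x = L · d:
  x_0 = 1.2832·39 + 0.2526·62 + 0.2161·70 = 80.8360
  x_1 = 0.3150·39 + 1.2924·62 + 0.2128·70 = 107.3129
  x_2 = 0.3359·39 + 0.4017·62 + 1.3989·70 = 135.9235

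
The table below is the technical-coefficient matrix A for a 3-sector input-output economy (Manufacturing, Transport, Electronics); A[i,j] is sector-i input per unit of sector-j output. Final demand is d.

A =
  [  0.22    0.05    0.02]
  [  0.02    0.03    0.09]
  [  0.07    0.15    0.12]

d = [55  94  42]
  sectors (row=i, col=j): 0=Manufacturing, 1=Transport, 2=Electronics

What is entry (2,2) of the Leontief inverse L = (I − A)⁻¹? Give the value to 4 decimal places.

L[2,2] = 1.1577

Form M = I − A:
  [  0.78   -0.05   -0.02]
  [ -0.02    0.97   -0.09]
  [ -0.07   -0.15    0.88]
Leontief inverse L = M⁻¹:
  [  1.2872    0.0720    0.0366]
  [  0.0366    1.0495    0.1082]
  [  0.1086    0.1846    1.1577]
Total output x = L · d:
  x_0 = 1.2872·55 + 0.0720·94 + 0.0366·42 = 79.1023
  x_1 = 0.0366·55 + 1.0495·94 + 0.1082·42 = 105.2143
  x_2 = 0.1086·55 + 0.1846·94 + 1.1577·42 = 71.9538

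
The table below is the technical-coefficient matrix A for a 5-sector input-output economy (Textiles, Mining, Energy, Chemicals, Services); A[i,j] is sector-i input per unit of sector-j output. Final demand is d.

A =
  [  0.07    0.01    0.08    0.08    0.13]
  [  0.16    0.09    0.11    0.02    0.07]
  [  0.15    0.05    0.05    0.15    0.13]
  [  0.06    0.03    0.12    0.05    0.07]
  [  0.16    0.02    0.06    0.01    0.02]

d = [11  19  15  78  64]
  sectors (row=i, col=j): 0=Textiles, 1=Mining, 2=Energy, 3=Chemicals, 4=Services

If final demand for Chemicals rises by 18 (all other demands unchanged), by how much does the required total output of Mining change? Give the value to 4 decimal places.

1.3033

Form M = I − A:
  [  0.93   -0.01   -0.08   -0.08   -0.13]
  [ -0.16    0.91   -0.11   -0.02   -0.07]
  [ -0.15   -0.05    0.95   -0.15   -0.13]
  [ -0.06   -0.03   -0.12    0.95   -0.07]
  [ -0.16   -0.02   -0.06   -0.01    0.98]
Leontief inverse L = M⁻¹:
  [  1.1384    0.0272    0.1252    0.1181    0.1780]
  [  0.2480    1.1163    0.1681    0.0724    0.1401]
  [  0.2409    0.0752    1.1196    0.2008    0.2002]
  [  0.1254    0.0488    0.1616    1.0910    0.1195]
  [  0.2069    0.0323    0.0941    0.0442    1.0658]
Total output x = L · d:
  x_0 = 1.1384·11 + 0.0272·19 + 0.1252·15 + 0.1181·78 + 0.1780·64 = 35.5172
  x_1 = 0.2480·11 + 1.1163·19 + 0.1681·15 + 0.0724·78 + 0.1401·64 = 41.0739
  x_2 = 0.2409·11 + 0.0752·19 + 1.1196·15 + 0.2008·78 + 0.2002·64 = 49.3445
  x_3 = 0.1254·11 + 0.0488·19 + 0.1616·15 + 1.0910·78 + 0.1195·64 = 97.4755
  x_4 = 0.2069·11 + 0.0323·19 + 0.0941·15 + 0.0442·78 + 1.0658·64 = 75.9588
Δx_1 = L[1,3] · Δd_3 = 0.0724 · 18 = 1.3033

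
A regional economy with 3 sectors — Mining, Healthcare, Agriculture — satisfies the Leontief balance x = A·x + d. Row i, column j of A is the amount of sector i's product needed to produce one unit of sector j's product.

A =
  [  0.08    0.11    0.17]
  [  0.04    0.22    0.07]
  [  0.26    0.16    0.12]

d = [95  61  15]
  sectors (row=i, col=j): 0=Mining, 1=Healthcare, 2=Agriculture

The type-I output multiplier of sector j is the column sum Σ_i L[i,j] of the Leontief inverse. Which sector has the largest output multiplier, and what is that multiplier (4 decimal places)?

Healthcare (1.8374)

Form M = I − A:
  [  0.92   -0.11   -0.17]
  [ -0.04    0.78   -0.07]
  [ -0.26   -0.16    0.88]
Leontief inverse L = M⁻¹:
  [  1.1646    0.2139    0.2420]
  [  0.0921    1.3202    0.1228]
  [  0.3608    0.3032    1.2302]
Total output x = L · d:
  x_0 = 1.1646·95 + 0.2139·61 + 0.2420·15 = 127.3187
  x_1 = 0.0921·95 + 1.3202·61 + 0.1228·15 = 91.1268
  x_2 = 0.3608·95 + 0.3032·61 + 1.2302·15 = 71.2308
Output multipliers (column sums of L):
  Mining: 1.6176
  Healthcare: 1.8374
  Agriculture: 1.5950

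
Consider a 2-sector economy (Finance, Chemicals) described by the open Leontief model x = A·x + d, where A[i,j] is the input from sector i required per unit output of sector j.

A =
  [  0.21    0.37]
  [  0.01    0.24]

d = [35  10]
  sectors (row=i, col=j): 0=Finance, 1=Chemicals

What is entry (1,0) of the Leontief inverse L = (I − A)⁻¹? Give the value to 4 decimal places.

L[1,0] = 0.0168

Form M = I − A:
  [  0.79   -0.37]
  [ -0.01    0.76]
Leontief inverse L = M⁻¹:
  [  1.2737    0.6201]
  [  0.0168    1.3239]
Total output x = L · d:
  x_0 = 1.2737·35 + 0.6201·10 = 50.7793
  x_1 = 0.0168·35 + 1.3239·10 = 13.8260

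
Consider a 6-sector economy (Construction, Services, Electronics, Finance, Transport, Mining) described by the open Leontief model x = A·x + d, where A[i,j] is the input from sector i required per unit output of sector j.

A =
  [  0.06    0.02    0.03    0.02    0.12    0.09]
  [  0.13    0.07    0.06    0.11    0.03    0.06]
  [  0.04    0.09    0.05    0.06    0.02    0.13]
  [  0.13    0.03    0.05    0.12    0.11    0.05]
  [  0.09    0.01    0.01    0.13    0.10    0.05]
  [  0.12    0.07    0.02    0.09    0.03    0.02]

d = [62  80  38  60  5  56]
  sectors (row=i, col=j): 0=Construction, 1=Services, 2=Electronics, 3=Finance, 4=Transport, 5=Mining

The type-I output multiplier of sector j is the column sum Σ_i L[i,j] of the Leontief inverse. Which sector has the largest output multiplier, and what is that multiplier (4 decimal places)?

Construction (1.9600)

Form M = I − A:
  [  0.94   -0.02   -0.03   -0.02   -0.12   -0.09]
  [ -0.13    0.93   -0.06   -0.11   -0.03   -0.06]
  [ -0.04   -0.09    0.95   -0.06   -0.02   -0.13]
  [ -0.13   -0.03   -0.05    0.88   -0.11   -0.05]
  [ -0.09   -0.01   -0.01   -0.13    0.90   -0.05]
  [ -0.12   -0.07   -0.02   -0.09   -0.03    0.98]
Leontief inverse L = M⁻¹:
  [  1.1126    0.0416    0.0458    0.0703    0.1634    0.1227]
  [  0.2032    1.1032    0.0885    0.1733    0.0907    0.1114]
  [  0.1066    0.1234    1.0742    0.1176    0.0622    0.1690]
  [  0.2067    0.0600    0.0771    1.1910    0.1803    0.1028]
  [  0.1544    0.0316    0.0310    0.1900    1.1596    0.0891]
  [  0.1766    0.0929    0.0419    0.1386    0.0798    1.0590]
Total output x = L · d:
  x_0 = 1.1126·62 + 0.0416·80 + 0.0458·38 + 0.0703·60 + 0.1634·5 + 0.1227·56 = 85.9553
  x_1 = 0.2032·62 + 1.1032·80 + 0.0885·38 + 0.1733·60 + 0.0907·5 + 0.1114·56 = 121.3096
  x_2 = 0.1066·62 + 0.1234·80 + 1.0742·38 + 0.1176·60 + 0.0622·5 + 0.1690·56 = 74.1304
  x_3 = 0.2067·62 + 0.0600·80 + 0.0771·38 + 1.1910·60 + 0.1803·5 + 0.1028·56 = 98.6596
  x_4 = 0.1544·62 + 0.0316·80 + 0.0310·38 + 0.1900·60 + 1.1596·5 + 0.0891·56 = 35.4619
  x_5 = 0.1766·62 + 0.0929·80 + 0.0419·38 + 0.1386·60 + 0.0798·5 + 1.0590·56 = 87.9920
Output multipliers (column sums of L):
  Construction: 1.9600
  Services: 1.4527
  Electronics: 1.3584
  Finance: 1.8807
  Transport: 1.7361
  Mining: 1.6541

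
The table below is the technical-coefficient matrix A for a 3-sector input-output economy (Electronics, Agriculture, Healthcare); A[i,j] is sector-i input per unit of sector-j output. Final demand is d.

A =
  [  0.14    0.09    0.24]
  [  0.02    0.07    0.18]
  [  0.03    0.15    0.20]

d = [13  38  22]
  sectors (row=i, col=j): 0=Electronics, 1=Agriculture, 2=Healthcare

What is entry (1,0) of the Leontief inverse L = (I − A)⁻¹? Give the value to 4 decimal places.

Form M = I − A:
  [  0.86   -0.09   -0.24]
  [ -0.02    0.93   -0.18]
  [ -0.03   -0.15    0.80]
Leontief inverse L = M⁻¹:
  [  1.1807    0.1778    0.3942]
  [  0.0352    1.1211    0.2628]
  [  0.0509    0.2169    1.3141]
Total output x = L · d:
  x_0 = 1.1807·13 + 0.1778·38 + 0.3942·22 = 30.7796
  x_1 = 0.0352·13 + 1.1211·38 + 0.2628·22 = 48.8406
  x_2 = 0.0509·13 + 0.2169·38 + 1.3141·22 = 37.8118

L[1,0] = 0.0352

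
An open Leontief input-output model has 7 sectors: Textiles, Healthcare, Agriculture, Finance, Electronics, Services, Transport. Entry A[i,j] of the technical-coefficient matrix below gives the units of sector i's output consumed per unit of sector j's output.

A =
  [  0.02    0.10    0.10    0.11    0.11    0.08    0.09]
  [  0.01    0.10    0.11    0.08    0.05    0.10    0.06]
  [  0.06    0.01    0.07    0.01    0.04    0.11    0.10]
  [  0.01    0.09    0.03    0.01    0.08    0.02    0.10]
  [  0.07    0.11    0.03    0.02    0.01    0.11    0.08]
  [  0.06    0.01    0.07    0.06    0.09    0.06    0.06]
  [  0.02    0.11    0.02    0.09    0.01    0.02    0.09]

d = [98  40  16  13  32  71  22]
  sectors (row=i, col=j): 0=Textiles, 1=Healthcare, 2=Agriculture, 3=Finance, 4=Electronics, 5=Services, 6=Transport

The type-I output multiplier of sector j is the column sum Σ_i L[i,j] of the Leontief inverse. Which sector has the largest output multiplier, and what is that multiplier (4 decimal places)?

Form M = I − A:
  [  0.98   -0.10   -0.10   -0.11   -0.11   -0.08   -0.09]
  [ -0.01    0.90   -0.11   -0.08   -0.05   -0.10   -0.06]
  [ -0.06   -0.01    0.93   -0.01   -0.04   -0.11   -0.10]
  [ -0.01   -0.09   -0.03    0.99   -0.08   -0.02   -0.10]
  [ -0.07   -0.11   -0.03   -0.02    0.99   -0.11   -0.08]
  [ -0.06   -0.01   -0.07   -0.06   -0.09    0.94   -0.06]
  [ -0.02   -0.11   -0.02   -0.09   -0.01   -0.02    0.91]
Leontief inverse L = M⁻¹:
  [  1.0583    0.1787    0.1608    0.1623    0.1620    0.1541    0.1764]
  [  0.0427    1.1597    0.1639    0.1239    0.0961    0.1629    0.1315]
  [  0.0875    0.0576    1.1108    0.0510    0.0775    0.1571    0.1573]
  [  0.0304    0.1401    0.0648    1.0448    0.1047    0.0627    0.1475]
  [  0.0955    0.1662    0.0815    0.0688    1.0542    0.1632    0.1404]
  [  0.0879    0.0633    0.1103    0.0968    0.1274    1.1105    0.1200]
  [  0.0363    0.1624    0.0575    0.1259    0.0416    0.0589    1.1409]
Total output x = L · d:
  x_0 = 1.0583·98 + 0.1787·40 + 0.1608·16 + 0.1623·13 + 0.1620·32 + 0.1541·71 + 0.1764·22 = 135.5488
  x_1 = 0.0427·98 + 1.1597·40 + 0.1639·16 + 0.1239·13 + 0.0961·32 + 0.1629·71 + 0.1315·22 = 72.3307
  x_2 = 0.0875·98 + 0.0576·40 + 1.1108·16 + 0.0510·13 + 0.0775·32 + 0.1571·71 + 0.1573·22 = 46.4053
  x_3 = 0.0304·98 + 0.1401·40 + 0.0648·16 + 1.0448·13 + 0.1047·32 + 0.0627·71 + 0.1475·22 = 34.2468
  x_4 = 0.0955·98 + 0.1662·40 + 0.0815·16 + 0.0688·13 + 1.0542·32 + 0.1632·71 + 0.1404·22 = 66.6170
  x_5 = 0.0879·98 + 0.0633·40 + 0.1103·16 + 0.0968·13 + 0.1274·32 + 1.1105·71 + 0.1200·22 = 99.7326
  x_6 = 0.0363·98 + 0.1624·40 + 0.0575·16 + 0.1259·13 + 0.0416·32 + 0.0589·71 + 1.1409·22 = 43.2291
Output multipliers (column sums of L):
  Textiles: 1.4386
  Healthcare: 1.9280
  Agriculture: 1.7497
  Finance: 1.6734
  Electronics: 1.6635
  Services: 1.8692
  Transport: 2.0140

Transport (2.0140)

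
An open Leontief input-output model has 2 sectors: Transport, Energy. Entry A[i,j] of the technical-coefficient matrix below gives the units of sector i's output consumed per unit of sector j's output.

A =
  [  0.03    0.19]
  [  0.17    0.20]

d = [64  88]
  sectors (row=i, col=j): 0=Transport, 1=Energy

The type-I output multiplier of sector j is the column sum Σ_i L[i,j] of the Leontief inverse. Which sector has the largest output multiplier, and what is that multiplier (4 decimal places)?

Energy (1.5598)

Form M = I − A:
  [  0.97   -0.19]
  [ -0.17    0.80]
Leontief inverse L = M⁻¹:
  [  1.0757    0.2555]
  [  0.2286    1.3043]
Total output x = L · d:
  x_0 = 1.0757·64 + 0.2555·88 = 91.3271
  x_1 = 0.2286·64 + 1.3043·88 = 129.4070
Output multipliers (column sums of L):
  Transport: 1.3043
  Energy: 1.5598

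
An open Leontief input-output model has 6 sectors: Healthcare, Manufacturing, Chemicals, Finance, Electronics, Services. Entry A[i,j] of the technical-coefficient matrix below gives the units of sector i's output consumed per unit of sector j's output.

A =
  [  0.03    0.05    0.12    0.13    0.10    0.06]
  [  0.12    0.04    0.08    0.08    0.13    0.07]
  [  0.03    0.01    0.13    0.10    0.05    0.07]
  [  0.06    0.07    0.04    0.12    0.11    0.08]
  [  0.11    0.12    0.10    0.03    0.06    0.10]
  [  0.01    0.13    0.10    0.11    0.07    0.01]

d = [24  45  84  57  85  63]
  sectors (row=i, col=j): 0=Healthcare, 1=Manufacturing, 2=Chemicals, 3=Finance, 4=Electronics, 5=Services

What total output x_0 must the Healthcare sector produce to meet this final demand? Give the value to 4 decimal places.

83.3939

Form M = I − A:
  [  0.97   -0.05   -0.12   -0.13   -0.10   -0.06]
  [ -0.12    0.96   -0.08   -0.08   -0.13   -0.07]
  [ -0.03   -0.01    0.87   -0.10   -0.05   -0.07]
  [ -0.06   -0.07   -0.04    0.88   -0.11   -0.08]
  [ -0.11   -0.12   -0.10   -0.03    0.94   -0.10]
  [ -0.01   -0.13   -0.10   -0.11   -0.07    0.99]
Leontief inverse L = M⁻¹:
  [  1.0859    0.1132    0.2046    0.2154    0.1765    0.1235]
  [  0.1789    1.1104    0.1748    0.1716    0.2122    0.1370]
  [  0.0681    0.0578    1.1978    0.1698    0.1076    0.1175]
  [  0.1184    0.1382    0.1226    1.2046    0.1898    0.1421]
  [  0.1680    0.1848    0.1960    0.1232    1.1442    0.1626]
  [  0.0664    0.1812    0.1735    0.1844    0.1425    1.0685]
Total output x = L · d:
  x_0 = 1.0859·24 + 0.1132·45 + 0.2046·84 + 0.2154·57 + 0.1765·85 + 0.1235·63 = 83.3939
  x_1 = 0.1789·24 + 1.1104·45 + 0.1748·84 + 0.1716·57 + 0.2122·85 + 0.1370·63 = 105.3904
  x_2 = 0.0681·24 + 0.0578·45 + 1.1978·84 + 0.1698·57 + 0.1076·85 + 0.1175·63 = 131.0711
  x_3 = 0.1184·24 + 0.1382·45 + 0.1226·84 + 1.2046·57 + 0.1898·85 + 0.1421·63 = 113.1055
  x_4 = 0.1680·24 + 0.1848·45 + 0.1960·84 + 0.1232·57 + 1.1442·85 + 0.1626·63 = 143.3473
  x_5 = 0.0664·24 + 0.1812·45 + 0.1735·84 + 0.1844·57 + 0.1425·85 + 1.0685·63 = 114.2603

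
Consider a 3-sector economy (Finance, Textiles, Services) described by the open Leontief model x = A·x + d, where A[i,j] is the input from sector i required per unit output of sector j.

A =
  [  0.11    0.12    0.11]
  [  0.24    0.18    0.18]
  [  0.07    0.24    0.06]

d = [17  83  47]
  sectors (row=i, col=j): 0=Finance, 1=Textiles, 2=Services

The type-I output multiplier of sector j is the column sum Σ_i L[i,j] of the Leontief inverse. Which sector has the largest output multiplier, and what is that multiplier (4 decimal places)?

Form M = I − A:
  [  0.89   -0.12   -0.11]
  [ -0.24    0.82   -0.18]
  [ -0.07   -0.24    0.94]
Leontief inverse L = M⁻¹:
  [  1.2000    0.2296    0.1844]
  [  0.3929    1.3671    0.3078]
  [  0.1897    0.3661    1.1561]
Total output x = L · d:
  x_0 = 1.2000·17 + 0.2296·83 + 0.1844·47 = 48.1213
  x_1 = 0.3929·17 + 1.3671·83 + 0.3078·47 = 134.6104
  x_2 = 0.1897·17 + 0.3661·83 + 1.1561·47 = 87.9521
Output multipliers (column sums of L):
  Finance: 1.7825
  Textiles: 1.9628
  Services: 1.6483

Textiles (1.9628)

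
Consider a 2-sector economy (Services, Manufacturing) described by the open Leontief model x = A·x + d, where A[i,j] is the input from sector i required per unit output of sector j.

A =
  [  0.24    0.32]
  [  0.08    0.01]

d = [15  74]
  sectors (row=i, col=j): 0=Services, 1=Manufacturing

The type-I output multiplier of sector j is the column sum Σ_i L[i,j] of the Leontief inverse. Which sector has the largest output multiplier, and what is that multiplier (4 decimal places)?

Form M = I − A:
  [  0.76   -0.32]
  [ -0.08    0.99]
Leontief inverse L = M⁻¹:
  [  1.3621    0.4403]
  [  0.1101    1.0457]
Total output x = L · d:
  x_0 = 1.3621·15 + 0.4403·74 = 53.0132
  x_1 = 0.1101·15 + 1.0457·74 = 79.0314
Output multipliers (column sums of L):
  Services: 1.4722
  Manufacturing: 1.4860

Manufacturing (1.4860)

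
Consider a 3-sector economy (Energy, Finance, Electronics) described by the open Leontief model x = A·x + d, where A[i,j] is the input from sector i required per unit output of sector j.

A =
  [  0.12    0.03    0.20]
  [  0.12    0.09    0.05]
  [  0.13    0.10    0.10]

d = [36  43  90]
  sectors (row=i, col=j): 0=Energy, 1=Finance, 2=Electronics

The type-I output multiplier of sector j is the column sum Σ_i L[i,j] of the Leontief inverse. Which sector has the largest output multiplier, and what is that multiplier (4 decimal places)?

Form M = I − A:
  [  0.88   -0.03   -0.20]
  [ -0.12    0.91   -0.05]
  [ -0.13   -0.10    0.90]
Leontief inverse L = M⁻¹:
  [  1.1852    0.0684    0.2672]
  [  0.1667    1.1153    0.0990]
  [  0.1897    0.1338    1.1607]
Total output x = L · d:
  x_0 = 1.1852·36 + 0.0684·43 + 0.2672·90 = 69.6538
  x_1 = 0.1667·36 + 1.1153·43 + 0.0990·90 = 62.8690
  x_2 = 0.1897·36 + 0.1338·43 + 1.1607·90 = 117.0466
Output multipliers (column sums of L):
  Energy: 1.5416
  Finance: 1.3175
  Electronics: 1.5269

Energy (1.5416)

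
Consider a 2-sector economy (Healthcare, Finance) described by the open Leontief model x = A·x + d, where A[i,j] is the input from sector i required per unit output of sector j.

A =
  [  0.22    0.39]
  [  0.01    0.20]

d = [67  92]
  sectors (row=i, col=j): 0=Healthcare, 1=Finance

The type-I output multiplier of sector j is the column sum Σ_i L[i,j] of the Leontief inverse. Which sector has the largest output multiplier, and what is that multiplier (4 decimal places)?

Finance (1.8868)

Form M = I − A:
  [  0.78   -0.39]
  [ -0.01    0.80]
Leontief inverse L = M⁻¹:
  [  1.2901    0.6289]
  [  0.0161    1.2579]
Total output x = L · d:
  x_0 = 1.2901·67 + 0.6289·92 = 144.2993
  x_1 = 0.0161·67 + 1.2579·92 = 116.8037
Output multipliers (column sums of L):
  Healthcare: 1.3062
  Finance: 1.8868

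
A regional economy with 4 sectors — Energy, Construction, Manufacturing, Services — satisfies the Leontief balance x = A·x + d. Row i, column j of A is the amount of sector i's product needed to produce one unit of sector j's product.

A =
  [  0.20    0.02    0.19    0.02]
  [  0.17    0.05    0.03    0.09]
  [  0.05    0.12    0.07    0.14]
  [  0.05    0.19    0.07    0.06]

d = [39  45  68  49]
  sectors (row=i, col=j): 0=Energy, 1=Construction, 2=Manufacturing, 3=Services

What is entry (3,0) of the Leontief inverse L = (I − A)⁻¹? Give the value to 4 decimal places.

Form M = I − A:
  [  0.80   -0.02   -0.19   -0.02]
  [ -0.17    0.95   -0.03   -0.09]
  [ -0.05   -0.12    0.93   -0.14]
  [ -0.05   -0.19   -0.07    0.94]
Leontief inverse L = M⁻¹:
  [  1.2879    0.0764    0.2712    0.0751]
  [  0.2463    1.0947    0.0950    0.1242]
  [  0.1202    0.1813    1.1197    0.1867]
  [  0.1272    0.2388    0.1170    1.1068]
Total output x = L · d:
  x_0 = 1.2879·39 + 0.0764·45 + 0.2712·68 + 0.0751·49 = 75.7896
  x_1 = 0.2463·39 + 1.0947·45 + 0.0950·68 + 0.1242·49 = 71.4098
  x_2 = 0.1202·39 + 0.1813·45 + 1.1197·68 + 0.1867·49 = 98.1342
  x_3 = 0.1272·39 + 0.2388·45 + 0.1170·68 + 1.1068·49 = 77.9008

L[3,0] = 0.1272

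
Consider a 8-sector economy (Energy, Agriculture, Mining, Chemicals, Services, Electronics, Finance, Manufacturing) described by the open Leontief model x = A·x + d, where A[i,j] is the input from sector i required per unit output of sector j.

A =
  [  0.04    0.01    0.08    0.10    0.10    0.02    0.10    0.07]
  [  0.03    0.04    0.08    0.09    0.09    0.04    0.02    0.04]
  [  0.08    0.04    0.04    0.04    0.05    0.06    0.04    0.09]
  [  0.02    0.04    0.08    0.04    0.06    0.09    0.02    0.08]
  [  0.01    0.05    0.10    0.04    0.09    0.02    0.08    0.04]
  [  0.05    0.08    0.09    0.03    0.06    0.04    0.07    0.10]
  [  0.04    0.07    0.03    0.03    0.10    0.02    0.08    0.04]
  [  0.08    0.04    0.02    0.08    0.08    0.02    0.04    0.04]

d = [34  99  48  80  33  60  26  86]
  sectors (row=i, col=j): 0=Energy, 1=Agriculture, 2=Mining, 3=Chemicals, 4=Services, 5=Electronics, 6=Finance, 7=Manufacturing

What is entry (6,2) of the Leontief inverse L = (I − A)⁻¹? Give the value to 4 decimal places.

L[6,2] = 0.0780

Form M = I − A:
  [  0.96   -0.01   -0.08   -0.10   -0.10   -0.02   -0.10   -0.07]
  [ -0.03    0.96   -0.08   -0.09   -0.09   -0.04   -0.02   -0.04]
  [ -0.08   -0.04    0.96   -0.04   -0.05   -0.06   -0.04   -0.09]
  [ -0.02   -0.04   -0.08    0.96   -0.06   -0.09   -0.02   -0.08]
  [ -0.01   -0.05   -0.10   -0.04    0.91   -0.02   -0.08   -0.04]
  [ -0.05   -0.08   -0.09   -0.03   -0.06    0.96   -0.07   -0.10]
  [ -0.04   -0.07   -0.03   -0.03   -0.10   -0.02    0.92   -0.04]
  [ -0.08   -0.04   -0.02   -0.08   -0.08   -0.02   -0.04    0.96]
Leontief inverse L = M⁻¹:
  [  1.0794    0.0531    0.1373    0.1473    0.1726    0.0565    0.1524    0.1255]
  [  0.0626    1.0752    0.1317    0.1306    0.1484    0.0728    0.0611    0.0889]
  [  0.1160    0.0756    1.0906    0.0864    0.1134    0.0889    0.0862    0.1386]
  [  0.0566    0.0772    0.1296    1.0816    0.1185    0.1204    0.0621    0.1297]
  [  0.0434    0.0864    0.1474    0.0791    1.1497    0.0494    0.1222    0.0853]
  [  0.0931    0.1223    0.1465    0.0831    0.1336    1.0742    0.1210    0.1550]
  [  0.0688    0.1042    0.0780    0.0701    0.1602    0.0456    1.1225    0.0807]
  [  0.1081    0.0713    0.0690    0.1209    0.1381    0.0480    0.0817    1.0832]
Total output x = L · d:
  x_0 = 1.0794·34 + 0.0531·99 + 0.1373·48 + 0.1473·80 + 0.1726·33 + 0.0565·60 + 0.1524·26 + 0.1255·86 = 84.1781
  x_1 = 0.0626·34 + 1.0752·99 + 0.1317·48 + 0.1306·80 + 0.1484·33 + 0.0728·60 + 0.0611·26 + 0.0889·86 = 143.8407
  x_2 = 0.1160·34 + 0.0756·99 + 1.0906·48 + 0.0864·80 + 0.1134·33 + 0.0889·60 + 0.0862·26 + 0.1386·86 = 93.9194
  x_3 = 0.0566·34 + 0.0772·99 + 0.1296·48 + 1.0816·80 + 0.1185·33 + 0.1204·60 + 0.0621·26 + 0.1297·86 = 126.2151
  x_4 = 0.0434·34 + 0.0864·99 + 0.1474·48 + 0.0791·80 + 1.1497·33 + 0.0494·60 + 0.1222·26 + 0.0853·86 = 74.8470
  x_5 = 0.0931·34 + 0.1223·99 + 0.1465·48 + 0.0831·80 + 0.1336·33 + 1.0742·60 + 0.1210·26 + 0.1550·86 = 114.2933
  x_6 = 0.0688·34 + 0.1042·99 + 0.0780·48 + 0.0701·80 + 0.1602·33 + 0.0456·60 + 1.1225·26 + 0.0807·86 = 66.1611
  x_7 = 0.1081·34 + 0.0713·99 + 0.0690·48 + 0.1209·80 + 0.1381·33 + 0.0480·60 + 0.0817·26 + 1.0832·86 = 126.4412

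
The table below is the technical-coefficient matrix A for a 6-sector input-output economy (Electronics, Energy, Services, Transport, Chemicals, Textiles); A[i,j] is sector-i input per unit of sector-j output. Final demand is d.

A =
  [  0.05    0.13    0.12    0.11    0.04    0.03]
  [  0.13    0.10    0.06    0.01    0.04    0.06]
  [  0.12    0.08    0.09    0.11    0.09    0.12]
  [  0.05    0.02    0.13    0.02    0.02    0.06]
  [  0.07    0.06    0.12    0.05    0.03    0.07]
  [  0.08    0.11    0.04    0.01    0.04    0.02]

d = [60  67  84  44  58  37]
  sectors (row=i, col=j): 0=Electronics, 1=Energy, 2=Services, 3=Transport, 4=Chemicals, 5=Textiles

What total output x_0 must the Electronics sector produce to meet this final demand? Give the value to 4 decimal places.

Form M = I − A:
  [  0.95   -0.13   -0.12   -0.11   -0.04   -0.03]
  [ -0.13    0.90   -0.06   -0.01   -0.04   -0.06]
  [ -0.12   -0.08    0.91   -0.11   -0.09   -0.12]
  [ -0.05   -0.02   -0.13    0.98   -0.02   -0.06]
  [ -0.07   -0.06   -0.12   -0.05    0.97   -0.07]
  [ -0.08   -0.11   -0.04   -0.01   -0.04    0.98]
Leontief inverse L = M⁻¹:
  [  1.1263    0.1996    0.1982    0.1557    0.0798    0.0862]
  [  0.1921    1.1682    0.1238    0.0521    0.0728    0.1010]
  [  0.2076    0.1706    1.1874    0.1672    0.1367    0.1822]
  [  0.0995    0.0690    0.1793    1.0559    0.0494    0.0974]
  [  0.1332    0.1229    0.1845    0.0924    1.0653    0.1159]
  [  0.1284    0.1601    0.0879    0.0399    0.0643    1.0519]
Total output x = L · d:
  x_0 = 1.1263·60 + 0.1996·67 + 0.1982·84 + 0.1557·44 + 0.0798·58 + 0.0862·37 = 112.2771
  x_1 = 0.1921·60 + 1.1682·67 + 0.1238·84 + 0.0521·44 + 0.0728·58 + 0.1010·37 = 110.4548
  x_2 = 0.2076·60 + 0.1706·67 + 1.1874·84 + 0.1672·44 + 0.1367·58 + 0.1822·37 = 145.6575
  x_3 = 0.0995·60 + 0.0690·67 + 0.1793·84 + 1.0559·44 + 0.0494·58 + 0.0974·37 = 78.5808
  x_4 = 0.1332·60 + 0.1229·67 + 0.1845·84 + 0.0924·44 + 1.0653·58 + 0.1159·37 = 101.8662
  x_5 = 0.1284·60 + 0.1601·67 + 0.0879·84 + 0.0399·44 + 0.0643·58 + 1.0519·37 = 70.2234

112.2771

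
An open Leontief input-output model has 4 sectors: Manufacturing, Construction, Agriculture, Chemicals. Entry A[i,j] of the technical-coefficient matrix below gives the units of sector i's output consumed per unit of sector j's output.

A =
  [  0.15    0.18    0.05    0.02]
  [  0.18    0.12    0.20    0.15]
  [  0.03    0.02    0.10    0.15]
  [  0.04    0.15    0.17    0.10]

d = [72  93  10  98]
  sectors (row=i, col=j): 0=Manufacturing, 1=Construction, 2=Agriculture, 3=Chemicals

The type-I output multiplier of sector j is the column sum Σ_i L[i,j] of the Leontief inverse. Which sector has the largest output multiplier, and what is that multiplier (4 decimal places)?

Form M = I − A:
  [  0.85   -0.18   -0.05   -0.02]
  [ -0.18    0.88   -0.20   -0.15]
  [ -0.03   -0.02    0.90   -0.15]
  [ -0.04   -0.15   -0.17    0.90]
Leontief inverse L = M⁻¹:
  [  1.2445    0.2747    0.1487    0.0982]
  [  0.2897    1.2499    0.3453    0.2723]
  [  0.0673    0.0761    1.1713    0.2094]
  [  0.1163    0.2349    0.2854    1.2004]
Total output x = L · d:
  x_0 = 1.2445·72 + 0.2747·93 + 0.1487·10 + 0.0982·98 = 126.2636
  x_1 = 0.2897·72 + 1.2499·93 + 0.3453·10 + 0.2723·98 = 167.2335
  x_2 = 0.0673·72 + 0.0761·93 + 1.1713·10 + 0.2094·98 = 44.1551
  x_3 = 0.1163·72 + 0.2349·93 + 0.2854·10 + 1.2004·98 = 150.7132
Output multipliers (column sums of L):
  Manufacturing: 1.7178
  Construction: 1.8355
  Agriculture: 1.9507
  Chemicals: 1.7803

Agriculture (1.9507)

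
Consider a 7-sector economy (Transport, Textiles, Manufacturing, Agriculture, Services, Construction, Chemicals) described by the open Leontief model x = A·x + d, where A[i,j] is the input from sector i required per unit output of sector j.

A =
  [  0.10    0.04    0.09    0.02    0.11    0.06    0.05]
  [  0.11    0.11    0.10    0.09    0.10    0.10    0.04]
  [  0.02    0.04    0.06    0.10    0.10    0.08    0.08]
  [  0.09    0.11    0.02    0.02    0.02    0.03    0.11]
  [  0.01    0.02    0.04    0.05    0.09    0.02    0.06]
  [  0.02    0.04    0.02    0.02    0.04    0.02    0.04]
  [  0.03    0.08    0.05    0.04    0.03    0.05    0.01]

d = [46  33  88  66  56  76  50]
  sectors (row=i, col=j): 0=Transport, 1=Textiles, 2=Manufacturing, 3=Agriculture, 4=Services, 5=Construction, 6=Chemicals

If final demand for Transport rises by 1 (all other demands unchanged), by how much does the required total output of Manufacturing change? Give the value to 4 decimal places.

0.0572

Form M = I − A:
  [  0.90   -0.04   -0.09   -0.02   -0.11   -0.06   -0.05]
  [ -0.11    0.89   -0.10   -0.09   -0.10   -0.10   -0.04]
  [ -0.02   -0.04    0.94   -0.10   -0.10   -0.08   -0.08]
  [ -0.09   -0.11   -0.02    0.98   -0.02   -0.03   -0.11]
  [ -0.01   -0.02   -0.04   -0.05    0.91   -0.02   -0.06]
  [ -0.02   -0.04   -0.02   -0.02   -0.04    0.98   -0.04]
  [ -0.03   -0.08   -0.05   -0.04   -0.03   -0.05    0.99]
Leontief inverse L = M⁻¹:
  [  1.1370    0.0809    0.1329    0.0586    0.1696    0.0987    0.0922]
  [  0.1708    1.1767    0.1611    0.1446    0.1811    0.1570    0.1026]
  [  0.0572    0.0884    1.0970    0.1363    0.1493    0.1156    0.1240]
  [  0.1332    0.1568    0.0640    1.0550    0.0714    0.0704    0.1426]
  [  0.0308    0.0480    0.0628    0.0730    1.1211    0.0414    0.0863]
  [  0.0377    0.0613    0.0388    0.0371    0.0639    1.0375    0.0574]
  [  0.0594    0.1129    0.0789    0.0671    0.0674    0.0780    1.0387]
Total output x = L · d:
  x_0 = 1.1370·46 + 0.0809·33 + 0.1329·88 + 0.0586·66 + 0.1696·56 + 0.0987·76 + 0.0922·50 = 92.1417
  x_1 = 0.1708·46 + 1.1767·33 + 0.1611·88 + 0.1446·66 + 0.1811·56 + 0.1570·76 + 0.1026·50 = 97.6198
  x_2 = 0.0572·46 + 0.0884·33 + 1.0970·88 + 0.1363·66 + 0.1493·56 + 0.1156·76 + 0.1240·50 = 134.4272
  x_3 = 0.1332·46 + 0.1568·33 + 0.0640·88 + 1.0550·66 + 0.0714·56 + 0.0704·76 + 0.1426·50 = 103.0408
  x_4 = 0.0308·46 + 0.0480·33 + 0.0628·88 + 0.0730·66 + 1.1211·56 + 0.0414·76 + 0.0863·50 = 83.5925
  x_5 = 0.0377·46 + 0.0613·33 + 0.0388·88 + 0.0371·66 + 0.0639·56 + 1.0375·76 + 0.0574·50 = 94.9176
  x_6 = 0.0594·46 + 0.1129·33 + 0.0789·88 + 0.0671·66 + 0.0674·56 + 0.0780·76 + 1.0387·50 = 79.4651
Δx_2 = L[2,0] · Δd_0 = 0.0572 · 1 = 0.0572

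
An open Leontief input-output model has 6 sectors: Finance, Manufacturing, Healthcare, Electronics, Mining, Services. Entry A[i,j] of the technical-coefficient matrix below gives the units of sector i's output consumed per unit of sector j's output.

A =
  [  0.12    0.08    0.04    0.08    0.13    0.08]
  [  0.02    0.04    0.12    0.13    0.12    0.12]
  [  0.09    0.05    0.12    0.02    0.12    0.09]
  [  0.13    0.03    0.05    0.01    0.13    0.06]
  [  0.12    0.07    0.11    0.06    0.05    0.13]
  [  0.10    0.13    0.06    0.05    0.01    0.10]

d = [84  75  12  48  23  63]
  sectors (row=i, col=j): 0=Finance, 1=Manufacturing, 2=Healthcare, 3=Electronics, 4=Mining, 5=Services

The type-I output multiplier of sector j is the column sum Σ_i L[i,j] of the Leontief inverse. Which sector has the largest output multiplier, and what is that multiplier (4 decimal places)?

Form M = I − A:
  [  0.88   -0.08   -0.04   -0.08   -0.13   -0.08]
  [ -0.02    0.96   -0.12   -0.13   -0.12   -0.12]
  [ -0.09   -0.05    0.88   -0.02   -0.12   -0.09]
  [ -0.13   -0.03   -0.05    0.99   -0.13   -0.06]
  [ -0.12   -0.07   -0.11   -0.06    0.95   -0.13]
  [ -0.10   -0.13   -0.06   -0.05   -0.01    0.90]
Leontief inverse L = M⁻¹:
  [  1.2257    0.1546    0.1257    0.1448    0.2249    0.1843]
  [  0.1287    1.1150    0.2103    0.1853    0.2127    0.2242]
  [  0.1867    0.1211    1.2043    0.0773    0.2055    0.1880]
  [  0.2148    0.0913    0.1176    1.0613    0.2025    0.1430]
  [  0.2244    0.1479    0.1965    0.1227    1.1461    0.2330]
  [  0.1817    0.1930    0.1333    0.1083    0.0934    1.1870]
Total output x = L · d:
  x_0 = 1.2257·84 + 0.1546·75 + 0.1257·12 + 0.1448·48 + 0.2249·23 + 0.1843·63 = 139.7956
  x_1 = 0.1287·84 + 1.1150·75 + 0.2103·12 + 0.1853·48 + 0.2127·23 + 0.2242·63 = 124.8734
  x_2 = 0.1867·84 + 0.1211·75 + 1.2043·12 + 0.0773·48 + 0.2055·23 + 0.1880·63 = 59.5035
  x_3 = 0.2148·84 + 0.0913·75 + 0.1176·12 + 1.0613·48 + 0.2025·23 + 0.1430·63 = 90.9118
  x_4 = 0.2244·84 + 0.1479·75 + 0.1965·12 + 0.1227·48 + 1.1461·23 + 0.2330·63 = 79.2290
  x_5 = 0.1817·84 + 0.1930·75 + 0.1333·12 + 0.1083·48 + 0.0934·23 + 1.1870·63 = 113.4680
Output multipliers (column sums of L):
  Finance: 2.1619
  Manufacturing: 1.8230
  Healthcare: 1.9877
  Electronics: 1.6998
  Mining: 2.0852
  Services: 2.1596

Finance (2.1619)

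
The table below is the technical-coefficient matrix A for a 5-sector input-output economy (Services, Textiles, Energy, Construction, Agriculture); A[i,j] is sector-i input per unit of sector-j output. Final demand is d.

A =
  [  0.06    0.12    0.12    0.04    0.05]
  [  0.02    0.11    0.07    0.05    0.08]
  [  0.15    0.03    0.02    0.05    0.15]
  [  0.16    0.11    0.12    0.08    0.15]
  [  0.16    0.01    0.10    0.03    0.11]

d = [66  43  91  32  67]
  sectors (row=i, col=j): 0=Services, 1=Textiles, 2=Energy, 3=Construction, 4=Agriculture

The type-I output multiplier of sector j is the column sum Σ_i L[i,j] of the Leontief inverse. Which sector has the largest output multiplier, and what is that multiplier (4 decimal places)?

Services (1.9442)

Form M = I − A:
  [  0.94   -0.12   -0.12   -0.04   -0.05]
  [ -0.02    0.89   -0.07   -0.05   -0.08]
  [ -0.15   -0.03    0.98   -0.05   -0.15]
  [ -0.16   -0.11   -0.12    0.92   -0.15]
  [ -0.16   -0.01   -0.10   -0.03    0.89]
Leontief inverse L = M⁻¹:
  [  1.1271    0.1679    0.1709    0.0713    0.1192]
  [  0.0798    1.1493    0.1156    0.0768    0.1402]
  [  0.2254    0.0793    1.0856    0.0802    0.2163]
  [  0.2738    0.1865    0.2114    1.1289    0.2580]
  [  0.2381    0.0583    0.1611    0.0607    1.1796]
Total output x = L · d:
  x_0 = 1.1271·66 + 0.1679·43 + 0.1709·91 + 0.0713·32 + 0.1192·67 = 107.4303
  x_1 = 0.0798·66 + 1.1493·43 + 0.1156·91 + 0.0768·32 + 0.1402·67 = 77.0594
  x_2 = 0.2254·66 + 0.0793·43 + 1.0856·91 + 0.0802·32 + 0.2163·67 = 134.1245
  x_3 = 0.2738·66 + 0.1865·43 + 0.2114·91 + 1.1289·32 + 0.2580·67 = 98.7382
  x_4 = 0.2381·66 + 0.0583·43 + 0.1611·91 + 0.0607·32 + 1.1796·67 = 113.8585
Output multipliers (column sums of L):
  Services: 1.9442
  Textiles: 1.6413
  Energy: 1.7446
  Construction: 1.4179
  Agriculture: 1.9133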